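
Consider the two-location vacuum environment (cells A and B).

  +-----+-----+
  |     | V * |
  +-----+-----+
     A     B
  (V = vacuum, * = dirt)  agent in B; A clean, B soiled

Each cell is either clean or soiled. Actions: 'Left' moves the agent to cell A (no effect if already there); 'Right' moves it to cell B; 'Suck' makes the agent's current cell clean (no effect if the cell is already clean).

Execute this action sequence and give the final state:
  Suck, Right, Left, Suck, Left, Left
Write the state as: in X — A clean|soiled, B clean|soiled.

in A — A clean, B clean

Suck (#1): in B — A clean, B clean
Right (#2): in B — A clean, B clean
Left (#3): in A — A clean, B clean
Suck (#4): in A — A clean, B clean
Left (#5): in A — A clean, B clean
Left (#6): in A — A clean, B clean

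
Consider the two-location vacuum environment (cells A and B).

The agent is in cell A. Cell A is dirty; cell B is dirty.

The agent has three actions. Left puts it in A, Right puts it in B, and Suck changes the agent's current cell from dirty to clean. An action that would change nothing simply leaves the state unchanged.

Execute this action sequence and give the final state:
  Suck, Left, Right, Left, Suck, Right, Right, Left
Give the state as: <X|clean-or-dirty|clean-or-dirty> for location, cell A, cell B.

<A|clean|dirty>

1. Suck → <A|clean|dirty>
2. Left → <A|clean|dirty>
3. Right → <B|clean|dirty>
4. Left → <A|clean|dirty>
5. Suck → <A|clean|dirty>
6. Right → <B|clean|dirty>
7. Right → <B|clean|dirty>
8. Left → <A|clean|dirty>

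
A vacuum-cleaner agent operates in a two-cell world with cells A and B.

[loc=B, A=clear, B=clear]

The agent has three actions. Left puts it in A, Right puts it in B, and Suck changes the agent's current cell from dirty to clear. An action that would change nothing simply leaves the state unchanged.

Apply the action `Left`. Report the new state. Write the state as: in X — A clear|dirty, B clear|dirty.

in A — A clear, B clear

start: in B — A clear, B clear
t=1 Left ⇒ in A — A clear, B clear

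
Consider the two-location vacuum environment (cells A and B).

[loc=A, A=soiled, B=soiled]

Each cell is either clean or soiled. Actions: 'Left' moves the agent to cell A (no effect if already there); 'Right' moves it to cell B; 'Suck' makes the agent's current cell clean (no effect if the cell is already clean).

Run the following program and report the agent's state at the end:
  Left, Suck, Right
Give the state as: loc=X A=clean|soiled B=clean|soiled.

loc=B A=clean B=soiled

step 1/3 (Left): loc=A A=soiled B=soiled
step 2/3 (Suck): loc=A A=clean B=soiled
step 3/3 (Right): loc=B A=clean B=soiled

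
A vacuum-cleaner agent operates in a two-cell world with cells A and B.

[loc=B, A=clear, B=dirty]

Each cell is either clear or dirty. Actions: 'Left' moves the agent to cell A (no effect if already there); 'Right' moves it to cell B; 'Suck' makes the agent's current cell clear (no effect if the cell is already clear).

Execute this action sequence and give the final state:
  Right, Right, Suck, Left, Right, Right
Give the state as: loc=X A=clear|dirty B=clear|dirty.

[1] after Right: loc=B A=clear B=dirty
[2] after Right: loc=B A=clear B=dirty
[3] after Suck: loc=B A=clear B=clear
[4] after Left: loc=A A=clear B=clear
[5] after Right: loc=B A=clear B=clear
[6] after Right: loc=B A=clear B=clear

loc=B A=clear B=clear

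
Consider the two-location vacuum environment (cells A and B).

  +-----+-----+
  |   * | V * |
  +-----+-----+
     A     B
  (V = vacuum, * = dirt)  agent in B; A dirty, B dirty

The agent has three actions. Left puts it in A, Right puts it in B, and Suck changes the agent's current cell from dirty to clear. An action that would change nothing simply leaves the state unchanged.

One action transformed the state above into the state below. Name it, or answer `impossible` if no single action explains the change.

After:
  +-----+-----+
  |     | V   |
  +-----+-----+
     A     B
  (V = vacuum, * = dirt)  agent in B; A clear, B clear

impossible

try  Left: in A — A dirty, B dirty
try Right: in B — A dirty, B dirty
try  Suck: in B — A dirty, B clear
no single action produces the after-state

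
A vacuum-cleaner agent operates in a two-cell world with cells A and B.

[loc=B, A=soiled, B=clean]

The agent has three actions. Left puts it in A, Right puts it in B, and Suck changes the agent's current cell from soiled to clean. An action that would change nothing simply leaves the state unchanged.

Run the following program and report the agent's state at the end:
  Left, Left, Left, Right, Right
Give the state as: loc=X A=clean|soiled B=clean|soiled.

[1] after Left: loc=A A=soiled B=clean
[2] after Left: loc=A A=soiled B=clean
[3] after Left: loc=A A=soiled B=clean
[4] after Right: loc=B A=soiled B=clean
[5] after Right: loc=B A=soiled B=clean

loc=B A=soiled B=clean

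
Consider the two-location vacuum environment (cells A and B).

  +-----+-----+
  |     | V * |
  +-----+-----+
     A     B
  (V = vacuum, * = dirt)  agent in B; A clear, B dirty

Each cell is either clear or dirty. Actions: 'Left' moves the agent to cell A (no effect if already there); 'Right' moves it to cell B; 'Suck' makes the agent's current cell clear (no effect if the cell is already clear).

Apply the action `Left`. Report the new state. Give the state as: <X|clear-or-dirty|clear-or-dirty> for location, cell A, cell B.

<A|clear|dirty>

start: <B|clear|dirty>
step 1/1 (Left): <A|clear|dirty>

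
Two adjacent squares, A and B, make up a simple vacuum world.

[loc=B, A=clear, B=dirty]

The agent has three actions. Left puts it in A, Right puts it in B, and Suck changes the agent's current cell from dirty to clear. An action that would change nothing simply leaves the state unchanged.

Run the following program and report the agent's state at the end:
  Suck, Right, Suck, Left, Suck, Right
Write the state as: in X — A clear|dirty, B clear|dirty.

in B — A clear, B clear

1) do Suck; now in B — A clear, B clear
2) do Right; now in B — A clear, B clear
3) do Suck; now in B — A clear, B clear
4) do Left; now in A — A clear, B clear
5) do Suck; now in A — A clear, B clear
6) do Right; now in B — A clear, B clear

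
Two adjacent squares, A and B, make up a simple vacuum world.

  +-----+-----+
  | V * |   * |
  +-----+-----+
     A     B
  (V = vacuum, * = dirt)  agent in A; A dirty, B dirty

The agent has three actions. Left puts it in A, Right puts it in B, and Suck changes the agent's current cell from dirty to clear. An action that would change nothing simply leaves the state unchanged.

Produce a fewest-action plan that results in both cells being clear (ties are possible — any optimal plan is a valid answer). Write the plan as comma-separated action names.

t=1 Suck ⇒ loc=A A=clear B=dirty
t=2 Right ⇒ loc=B A=clear B=dirty
t=3 Suck ⇒ loc=B A=clear B=clear
min 3: Suck A + move + Suck B

Suck, Right, Suck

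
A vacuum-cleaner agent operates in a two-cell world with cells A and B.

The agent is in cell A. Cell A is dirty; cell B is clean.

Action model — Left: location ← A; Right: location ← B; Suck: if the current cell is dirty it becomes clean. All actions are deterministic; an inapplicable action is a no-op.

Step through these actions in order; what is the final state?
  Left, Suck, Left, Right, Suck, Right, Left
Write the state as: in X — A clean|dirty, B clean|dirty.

1. Left → in A — A dirty, B clean
2. Suck → in A — A clean, B clean
3. Left → in A — A clean, B clean
4. Right → in B — A clean, B clean
5. Suck → in B — A clean, B clean
6. Right → in B — A clean, B clean
7. Left → in A — A clean, B clean

in A — A clean, B clean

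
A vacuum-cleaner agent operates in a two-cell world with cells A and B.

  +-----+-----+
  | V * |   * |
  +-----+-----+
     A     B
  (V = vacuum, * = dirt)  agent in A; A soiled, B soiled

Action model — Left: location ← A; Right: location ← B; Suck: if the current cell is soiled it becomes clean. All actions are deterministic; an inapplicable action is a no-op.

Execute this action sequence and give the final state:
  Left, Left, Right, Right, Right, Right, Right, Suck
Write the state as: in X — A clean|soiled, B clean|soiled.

Left (#1): in A — A soiled, B soiled
Left (#2): in A — A soiled, B soiled
Right (#3): in B — A soiled, B soiled
Right (#4): in B — A soiled, B soiled
Right (#5): in B — A soiled, B soiled
Right (#6): in B — A soiled, B soiled
Right (#7): in B — A soiled, B soiled
Suck (#8): in B — A soiled, B clean

in B — A soiled, B clean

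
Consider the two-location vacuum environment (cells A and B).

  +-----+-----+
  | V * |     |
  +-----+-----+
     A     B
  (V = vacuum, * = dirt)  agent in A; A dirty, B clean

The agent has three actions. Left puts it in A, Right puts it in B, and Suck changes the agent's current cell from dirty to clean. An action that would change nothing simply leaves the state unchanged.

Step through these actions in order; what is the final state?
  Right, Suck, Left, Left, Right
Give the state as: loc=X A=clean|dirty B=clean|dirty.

step 1/5 (Right): loc=B A=dirty B=clean
step 2/5 (Suck): loc=B A=dirty B=clean
step 3/5 (Left): loc=A A=dirty B=clean
step 4/5 (Left): loc=A A=dirty B=clean
step 5/5 (Right): loc=B A=dirty B=clean

loc=B A=dirty B=clean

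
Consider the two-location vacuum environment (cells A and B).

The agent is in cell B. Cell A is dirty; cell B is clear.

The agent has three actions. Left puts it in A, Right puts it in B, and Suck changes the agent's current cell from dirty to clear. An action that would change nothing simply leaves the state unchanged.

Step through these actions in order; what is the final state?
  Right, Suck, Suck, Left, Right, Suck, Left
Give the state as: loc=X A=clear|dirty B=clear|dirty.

loc=A A=dirty B=clear

[1] after Right: loc=B A=dirty B=clear
[2] after Suck: loc=B A=dirty B=clear
[3] after Suck: loc=B A=dirty B=clear
[4] after Left: loc=A A=dirty B=clear
[5] after Right: loc=B A=dirty B=clear
[6] after Suck: loc=B A=dirty B=clear
[7] after Left: loc=A A=dirty B=clear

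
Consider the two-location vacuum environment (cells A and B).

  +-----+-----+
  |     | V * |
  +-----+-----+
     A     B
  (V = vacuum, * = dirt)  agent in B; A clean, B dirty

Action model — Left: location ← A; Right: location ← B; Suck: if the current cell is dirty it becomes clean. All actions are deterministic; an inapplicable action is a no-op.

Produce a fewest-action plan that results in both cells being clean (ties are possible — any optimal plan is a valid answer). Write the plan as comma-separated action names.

[1] after Suck: <B|clean|clean>
min 1: B is dirty, one Suck

Suck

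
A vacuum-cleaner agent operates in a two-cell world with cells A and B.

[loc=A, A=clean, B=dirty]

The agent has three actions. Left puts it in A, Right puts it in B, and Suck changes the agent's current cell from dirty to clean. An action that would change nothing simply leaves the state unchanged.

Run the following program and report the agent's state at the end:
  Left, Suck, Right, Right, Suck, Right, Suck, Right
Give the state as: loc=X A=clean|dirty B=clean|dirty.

step 1/8 (Left): loc=A A=clean B=dirty
step 2/8 (Suck): loc=A A=clean B=dirty
step 3/8 (Right): loc=B A=clean B=dirty
step 4/8 (Right): loc=B A=clean B=dirty
step 5/8 (Suck): loc=B A=clean B=clean
step 6/8 (Right): loc=B A=clean B=clean
step 7/8 (Suck): loc=B A=clean B=clean
step 8/8 (Right): loc=B A=clean B=clean

loc=B A=clean B=clean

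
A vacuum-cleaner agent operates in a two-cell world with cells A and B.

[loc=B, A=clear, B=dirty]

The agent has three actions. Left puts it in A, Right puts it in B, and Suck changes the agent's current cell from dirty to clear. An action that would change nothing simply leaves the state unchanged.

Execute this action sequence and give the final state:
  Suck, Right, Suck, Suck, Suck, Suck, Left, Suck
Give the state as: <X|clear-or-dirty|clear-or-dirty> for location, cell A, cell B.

1) do Suck; now <B|clear|clear>
2) do Right; now <B|clear|clear>
3) do Suck; now <B|clear|clear>
4) do Suck; now <B|clear|clear>
5) do Suck; now <B|clear|clear>
6) do Suck; now <B|clear|clear>
7) do Left; now <A|clear|clear>
8) do Suck; now <A|clear|clear>

<A|clear|clear>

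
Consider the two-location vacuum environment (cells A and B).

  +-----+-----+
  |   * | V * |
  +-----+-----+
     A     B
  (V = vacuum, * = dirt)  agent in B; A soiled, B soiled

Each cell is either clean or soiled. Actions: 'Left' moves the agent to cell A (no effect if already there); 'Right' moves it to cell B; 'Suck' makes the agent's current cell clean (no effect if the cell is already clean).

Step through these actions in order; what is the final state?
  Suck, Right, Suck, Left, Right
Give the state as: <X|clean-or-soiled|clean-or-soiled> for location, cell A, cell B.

t=1 Suck ⇒ <B|soiled|clean>
t=2 Right ⇒ <B|soiled|clean>
t=3 Suck ⇒ <B|soiled|clean>
t=4 Left ⇒ <A|soiled|clean>
t=5 Right ⇒ <B|soiled|clean>

<B|soiled|clean>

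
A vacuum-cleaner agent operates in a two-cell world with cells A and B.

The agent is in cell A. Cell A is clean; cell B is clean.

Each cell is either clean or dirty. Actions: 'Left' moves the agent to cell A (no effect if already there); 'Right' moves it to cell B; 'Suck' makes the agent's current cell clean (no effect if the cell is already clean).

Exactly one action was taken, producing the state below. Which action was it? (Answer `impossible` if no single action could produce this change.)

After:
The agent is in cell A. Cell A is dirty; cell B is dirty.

impossible

try  Left: loc=A A=clean B=clean
try Right: loc=B A=clean B=clean
try  Suck: loc=A A=clean B=clean
no single action produces the after-state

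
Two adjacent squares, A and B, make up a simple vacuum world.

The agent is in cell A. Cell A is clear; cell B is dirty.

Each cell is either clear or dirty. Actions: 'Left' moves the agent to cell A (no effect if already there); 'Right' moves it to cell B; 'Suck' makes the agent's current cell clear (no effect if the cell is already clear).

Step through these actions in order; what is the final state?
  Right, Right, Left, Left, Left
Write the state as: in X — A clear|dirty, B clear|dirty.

in A — A clear, B dirty

t=1 Right ⇒ in B — A clear, B dirty
t=2 Right ⇒ in B — A clear, B dirty
t=3 Left ⇒ in A — A clear, B dirty
t=4 Left ⇒ in A — A clear, B dirty
t=5 Left ⇒ in A — A clear, B dirty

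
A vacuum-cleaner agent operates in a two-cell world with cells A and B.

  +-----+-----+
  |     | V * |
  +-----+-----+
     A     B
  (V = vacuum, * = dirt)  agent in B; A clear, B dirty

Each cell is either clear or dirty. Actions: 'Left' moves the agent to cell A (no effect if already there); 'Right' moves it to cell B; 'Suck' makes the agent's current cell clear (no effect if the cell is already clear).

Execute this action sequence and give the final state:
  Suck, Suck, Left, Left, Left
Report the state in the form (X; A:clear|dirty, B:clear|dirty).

(A; A:clear, B:clear)

Suck (#1): (B; A:clear, B:clear)
Suck (#2): (B; A:clear, B:clear)
Left (#3): (A; A:clear, B:clear)
Left (#4): (A; A:clear, B:clear)
Left (#5): (A; A:clear, B:clear)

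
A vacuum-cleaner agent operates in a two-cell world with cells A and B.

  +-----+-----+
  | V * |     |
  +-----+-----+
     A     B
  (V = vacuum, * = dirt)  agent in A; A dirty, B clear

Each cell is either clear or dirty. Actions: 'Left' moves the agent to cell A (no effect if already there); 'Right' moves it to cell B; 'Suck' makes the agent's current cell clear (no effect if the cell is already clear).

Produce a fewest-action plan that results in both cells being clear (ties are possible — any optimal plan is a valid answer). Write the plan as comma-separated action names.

1. Suck → <A|clear|clear>
min 1: A is dirty, one Suck

Suck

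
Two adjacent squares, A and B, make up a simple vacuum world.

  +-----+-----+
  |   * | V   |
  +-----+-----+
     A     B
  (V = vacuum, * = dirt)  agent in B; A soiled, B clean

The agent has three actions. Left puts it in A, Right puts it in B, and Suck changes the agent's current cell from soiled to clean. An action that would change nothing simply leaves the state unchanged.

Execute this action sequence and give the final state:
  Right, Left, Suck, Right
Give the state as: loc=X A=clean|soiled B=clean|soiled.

loc=B A=clean B=clean

t=1 Right ⇒ loc=B A=soiled B=clean
t=2 Left ⇒ loc=A A=soiled B=clean
t=3 Suck ⇒ loc=A A=clean B=clean
t=4 Right ⇒ loc=B A=clean B=clean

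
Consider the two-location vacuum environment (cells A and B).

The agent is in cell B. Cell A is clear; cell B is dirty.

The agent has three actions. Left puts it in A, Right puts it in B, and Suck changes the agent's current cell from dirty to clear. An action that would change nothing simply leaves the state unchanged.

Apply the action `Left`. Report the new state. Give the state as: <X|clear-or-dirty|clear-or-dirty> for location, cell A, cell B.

<A|clear|dirty>

start: <B|clear|dirty>
1. Left → <A|clear|dirty>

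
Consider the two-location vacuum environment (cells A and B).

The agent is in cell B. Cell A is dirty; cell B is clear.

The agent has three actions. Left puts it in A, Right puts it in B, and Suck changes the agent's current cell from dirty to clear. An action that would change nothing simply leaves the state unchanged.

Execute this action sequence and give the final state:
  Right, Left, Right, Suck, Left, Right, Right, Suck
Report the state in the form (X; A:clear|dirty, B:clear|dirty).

(B; A:dirty, B:clear)

[1] after Right: (B; A:dirty, B:clear)
[2] after Left: (A; A:dirty, B:clear)
[3] after Right: (B; A:dirty, B:clear)
[4] after Suck: (B; A:dirty, B:clear)
[5] after Left: (A; A:dirty, B:clear)
[6] after Right: (B; A:dirty, B:clear)
[7] after Right: (B; A:dirty, B:clear)
[8] after Suck: (B; A:dirty, B:clear)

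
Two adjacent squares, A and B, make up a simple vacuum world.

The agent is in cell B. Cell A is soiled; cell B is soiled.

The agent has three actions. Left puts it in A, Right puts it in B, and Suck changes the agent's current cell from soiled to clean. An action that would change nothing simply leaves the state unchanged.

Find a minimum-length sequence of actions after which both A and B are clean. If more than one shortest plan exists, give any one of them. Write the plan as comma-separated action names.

Suck, Left, Suck

step 1/3 (Suck): in B — A soiled, B clean
step 2/3 (Left): in A — A soiled, B clean
step 3/3 (Suck): in A — A clean, B clean
min 3: Suck B + move + Suck A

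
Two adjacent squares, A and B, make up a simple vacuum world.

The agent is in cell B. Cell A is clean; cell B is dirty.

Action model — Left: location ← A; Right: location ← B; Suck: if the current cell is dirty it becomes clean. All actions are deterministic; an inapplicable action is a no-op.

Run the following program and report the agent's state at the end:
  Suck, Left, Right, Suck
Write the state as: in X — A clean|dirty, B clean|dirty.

in B — A clean, B clean

1. Suck → in B — A clean, B clean
2. Left → in A — A clean, B clean
3. Right → in B — A clean, B clean
4. Suck → in B — A clean, B clean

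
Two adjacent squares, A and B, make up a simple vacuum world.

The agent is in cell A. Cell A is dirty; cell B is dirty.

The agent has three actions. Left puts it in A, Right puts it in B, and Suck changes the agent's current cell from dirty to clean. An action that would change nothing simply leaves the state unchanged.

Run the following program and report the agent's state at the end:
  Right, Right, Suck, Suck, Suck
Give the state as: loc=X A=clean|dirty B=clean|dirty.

loc=B A=dirty B=clean

t=1 Right ⇒ loc=B A=dirty B=dirty
t=2 Right ⇒ loc=B A=dirty B=dirty
t=3 Suck ⇒ loc=B A=dirty B=clean
t=4 Suck ⇒ loc=B A=dirty B=clean
t=5 Suck ⇒ loc=B A=dirty B=clean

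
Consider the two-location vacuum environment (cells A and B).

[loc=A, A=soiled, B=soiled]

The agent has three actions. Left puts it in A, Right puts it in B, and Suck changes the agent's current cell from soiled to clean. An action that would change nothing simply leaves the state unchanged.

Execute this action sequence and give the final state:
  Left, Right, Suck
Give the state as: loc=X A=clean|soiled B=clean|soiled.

Left (#1): loc=A A=soiled B=soiled
Right (#2): loc=B A=soiled B=soiled
Suck (#3): loc=B A=soiled B=clean

loc=B A=soiled B=clean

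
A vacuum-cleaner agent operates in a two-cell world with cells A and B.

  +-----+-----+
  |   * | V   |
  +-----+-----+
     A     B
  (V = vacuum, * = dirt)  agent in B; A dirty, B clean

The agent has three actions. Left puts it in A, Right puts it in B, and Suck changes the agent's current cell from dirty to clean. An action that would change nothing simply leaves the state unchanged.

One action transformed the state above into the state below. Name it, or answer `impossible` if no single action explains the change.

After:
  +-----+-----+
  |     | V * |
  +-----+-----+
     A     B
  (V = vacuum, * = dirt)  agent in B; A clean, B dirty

try  Left: in A — A dirty, B clean
try Right: in B — A dirty, B clean
try  Suck: in B — A dirty, B clean
no single action produces the after-state

impossible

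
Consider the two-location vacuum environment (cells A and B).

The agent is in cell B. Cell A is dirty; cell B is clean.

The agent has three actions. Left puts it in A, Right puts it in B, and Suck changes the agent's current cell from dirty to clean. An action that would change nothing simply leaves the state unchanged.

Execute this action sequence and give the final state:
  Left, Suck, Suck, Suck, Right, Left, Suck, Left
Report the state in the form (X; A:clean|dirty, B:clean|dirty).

t=1 Left ⇒ (A; A:dirty, B:clean)
t=2 Suck ⇒ (A; A:clean, B:clean)
t=3 Suck ⇒ (A; A:clean, B:clean)
t=4 Suck ⇒ (A; A:clean, B:clean)
t=5 Right ⇒ (B; A:clean, B:clean)
t=6 Left ⇒ (A; A:clean, B:clean)
t=7 Suck ⇒ (A; A:clean, B:clean)
t=8 Left ⇒ (A; A:clean, B:clean)

(A; A:clean, B:clean)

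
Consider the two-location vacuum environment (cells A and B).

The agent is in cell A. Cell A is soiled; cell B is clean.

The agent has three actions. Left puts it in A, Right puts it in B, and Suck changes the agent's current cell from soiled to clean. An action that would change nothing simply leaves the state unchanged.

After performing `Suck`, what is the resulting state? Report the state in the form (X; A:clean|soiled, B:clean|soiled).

(A; A:clean, B:clean)

start: (A; A:soiled, B:clean)
Suck (#1): (A; A:clean, B:clean)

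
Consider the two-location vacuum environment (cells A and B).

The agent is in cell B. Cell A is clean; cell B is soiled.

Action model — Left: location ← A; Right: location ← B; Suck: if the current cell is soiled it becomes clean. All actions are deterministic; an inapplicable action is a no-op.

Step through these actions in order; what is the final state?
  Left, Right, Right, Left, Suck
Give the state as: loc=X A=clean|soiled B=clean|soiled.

loc=A A=clean B=soiled

[1] after Left: loc=A A=clean B=soiled
[2] after Right: loc=B A=clean B=soiled
[3] after Right: loc=B A=clean B=soiled
[4] after Left: loc=A A=clean B=soiled
[5] after Suck: loc=A A=clean B=soiled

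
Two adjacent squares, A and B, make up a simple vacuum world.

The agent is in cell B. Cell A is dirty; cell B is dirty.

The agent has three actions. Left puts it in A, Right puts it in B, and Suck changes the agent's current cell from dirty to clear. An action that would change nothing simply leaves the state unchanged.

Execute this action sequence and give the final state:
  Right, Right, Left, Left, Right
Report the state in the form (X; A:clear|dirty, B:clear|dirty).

(B; A:dirty, B:dirty)

step 1/5 (Right): (B; A:dirty, B:dirty)
step 2/5 (Right): (B; A:dirty, B:dirty)
step 3/5 (Left): (A; A:dirty, B:dirty)
step 4/5 (Left): (A; A:dirty, B:dirty)
step 5/5 (Right): (B; A:dirty, B:dirty)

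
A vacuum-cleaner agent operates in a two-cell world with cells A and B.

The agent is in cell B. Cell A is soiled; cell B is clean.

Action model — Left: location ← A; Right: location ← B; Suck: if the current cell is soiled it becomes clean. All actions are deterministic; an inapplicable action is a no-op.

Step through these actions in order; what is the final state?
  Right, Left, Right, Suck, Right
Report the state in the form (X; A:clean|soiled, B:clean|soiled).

Right (#1): (B; A:soiled, B:clean)
Left (#2): (A; A:soiled, B:clean)
Right (#3): (B; A:soiled, B:clean)
Suck (#4): (B; A:soiled, B:clean)
Right (#5): (B; A:soiled, B:clean)

(B; A:soiled, B:clean)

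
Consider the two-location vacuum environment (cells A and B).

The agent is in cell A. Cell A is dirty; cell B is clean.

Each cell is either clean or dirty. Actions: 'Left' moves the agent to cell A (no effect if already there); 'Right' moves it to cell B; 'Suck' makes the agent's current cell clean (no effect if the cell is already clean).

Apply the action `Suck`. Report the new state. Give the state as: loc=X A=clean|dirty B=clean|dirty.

loc=A A=clean B=clean

start: loc=A A=dirty B=clean
step 1/1 (Suck): loc=A A=clean B=clean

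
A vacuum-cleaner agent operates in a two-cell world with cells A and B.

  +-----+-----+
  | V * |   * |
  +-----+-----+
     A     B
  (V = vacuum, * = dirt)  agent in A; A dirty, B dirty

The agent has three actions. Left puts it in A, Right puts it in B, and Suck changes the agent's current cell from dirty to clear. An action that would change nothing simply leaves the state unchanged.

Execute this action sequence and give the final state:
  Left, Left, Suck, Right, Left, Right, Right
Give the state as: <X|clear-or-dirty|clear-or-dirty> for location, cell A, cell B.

t=1 Left ⇒ <A|dirty|dirty>
t=2 Left ⇒ <A|dirty|dirty>
t=3 Suck ⇒ <A|clear|dirty>
t=4 Right ⇒ <B|clear|dirty>
t=5 Left ⇒ <A|clear|dirty>
t=6 Right ⇒ <B|clear|dirty>
t=7 Right ⇒ <B|clear|dirty>

<B|clear|dirty>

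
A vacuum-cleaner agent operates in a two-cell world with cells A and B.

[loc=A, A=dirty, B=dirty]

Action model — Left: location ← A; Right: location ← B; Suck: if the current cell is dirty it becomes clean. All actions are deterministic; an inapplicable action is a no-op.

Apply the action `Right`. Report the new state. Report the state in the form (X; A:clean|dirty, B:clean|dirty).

(B; A:dirty, B:dirty)

start: (A; A:dirty, B:dirty)
1) do Right; now (B; A:dirty, B:dirty)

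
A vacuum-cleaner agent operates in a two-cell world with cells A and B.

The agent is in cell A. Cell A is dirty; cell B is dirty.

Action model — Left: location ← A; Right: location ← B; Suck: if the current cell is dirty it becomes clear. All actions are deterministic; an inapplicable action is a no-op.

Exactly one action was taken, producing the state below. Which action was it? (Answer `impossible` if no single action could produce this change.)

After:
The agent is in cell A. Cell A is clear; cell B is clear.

try  Left: in A — A dirty, B dirty
try Right: in B — A dirty, B dirty
try  Suck: in A — A clear, B dirty
no single action produces the after-state

impossible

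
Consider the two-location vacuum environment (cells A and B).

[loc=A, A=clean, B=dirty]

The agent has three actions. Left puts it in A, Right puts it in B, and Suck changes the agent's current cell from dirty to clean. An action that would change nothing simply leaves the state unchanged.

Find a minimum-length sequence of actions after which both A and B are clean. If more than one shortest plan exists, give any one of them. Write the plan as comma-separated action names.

Right, Suck

Right (#1): (B; A:clean, B:dirty)
Suck (#2): (B; A:clean, B:clean)
min 2: go B then Suck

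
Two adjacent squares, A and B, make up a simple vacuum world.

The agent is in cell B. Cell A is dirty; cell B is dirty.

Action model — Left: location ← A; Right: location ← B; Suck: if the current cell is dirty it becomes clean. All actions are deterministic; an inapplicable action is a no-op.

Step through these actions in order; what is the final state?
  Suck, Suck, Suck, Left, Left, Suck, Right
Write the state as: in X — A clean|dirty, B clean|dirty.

step 1/7 (Suck): in B — A dirty, B clean
step 2/7 (Suck): in B — A dirty, B clean
step 3/7 (Suck): in B — A dirty, B clean
step 4/7 (Left): in A — A dirty, B clean
step 5/7 (Left): in A — A dirty, B clean
step 6/7 (Suck): in A — A clean, B clean
step 7/7 (Right): in B — A clean, B clean

in B — A clean, B clean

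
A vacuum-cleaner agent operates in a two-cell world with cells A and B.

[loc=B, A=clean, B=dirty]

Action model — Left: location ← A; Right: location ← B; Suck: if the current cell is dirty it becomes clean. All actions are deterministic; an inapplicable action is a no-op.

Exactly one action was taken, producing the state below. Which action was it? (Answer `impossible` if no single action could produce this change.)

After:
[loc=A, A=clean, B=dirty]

try  Left: in A — A clean, B dirty  ← match
try Right: in B — A clean, B dirty
try  Suck: in B — A clean, B clean

Left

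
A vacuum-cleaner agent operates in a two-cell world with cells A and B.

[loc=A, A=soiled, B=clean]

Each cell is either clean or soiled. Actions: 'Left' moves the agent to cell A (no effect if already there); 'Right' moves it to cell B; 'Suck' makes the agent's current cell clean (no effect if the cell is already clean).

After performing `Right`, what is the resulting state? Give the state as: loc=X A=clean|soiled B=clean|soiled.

start: loc=A A=soiled B=clean
Right (#1): loc=B A=soiled B=clean

loc=B A=soiled B=clean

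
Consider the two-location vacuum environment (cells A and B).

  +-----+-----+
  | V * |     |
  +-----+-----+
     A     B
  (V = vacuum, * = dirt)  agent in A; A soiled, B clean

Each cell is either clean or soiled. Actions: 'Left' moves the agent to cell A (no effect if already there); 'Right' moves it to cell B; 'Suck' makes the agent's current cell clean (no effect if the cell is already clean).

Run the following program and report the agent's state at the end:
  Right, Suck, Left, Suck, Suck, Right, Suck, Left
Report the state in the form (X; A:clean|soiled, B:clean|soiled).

[1] after Right: (B; A:soiled, B:clean)
[2] after Suck: (B; A:soiled, B:clean)
[3] after Left: (A; A:soiled, B:clean)
[4] after Suck: (A; A:clean, B:clean)
[5] after Suck: (A; A:clean, B:clean)
[6] after Right: (B; A:clean, B:clean)
[7] after Suck: (B; A:clean, B:clean)
[8] after Left: (A; A:clean, B:clean)

(A; A:clean, B:clean)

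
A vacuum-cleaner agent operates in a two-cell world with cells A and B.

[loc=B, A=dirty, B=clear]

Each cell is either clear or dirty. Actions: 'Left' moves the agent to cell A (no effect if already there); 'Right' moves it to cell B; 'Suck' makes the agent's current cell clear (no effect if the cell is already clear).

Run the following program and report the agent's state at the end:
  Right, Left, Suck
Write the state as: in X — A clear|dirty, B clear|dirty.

in A — A clear, B clear

[1] after Right: in B — A dirty, B clear
[2] after Left: in A — A dirty, B clear
[3] after Suck: in A — A clear, B clear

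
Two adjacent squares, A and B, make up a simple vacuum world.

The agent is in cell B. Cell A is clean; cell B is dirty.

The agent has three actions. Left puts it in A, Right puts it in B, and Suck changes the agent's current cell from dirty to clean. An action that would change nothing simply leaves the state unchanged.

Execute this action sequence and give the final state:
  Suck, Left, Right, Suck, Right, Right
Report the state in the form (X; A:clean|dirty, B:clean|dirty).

(B; A:clean, B:clean)

Suck (#1): (B; A:clean, B:clean)
Left (#2): (A; A:clean, B:clean)
Right (#3): (B; A:clean, B:clean)
Suck (#4): (B; A:clean, B:clean)
Right (#5): (B; A:clean, B:clean)
Right (#6): (B; A:clean, B:clean)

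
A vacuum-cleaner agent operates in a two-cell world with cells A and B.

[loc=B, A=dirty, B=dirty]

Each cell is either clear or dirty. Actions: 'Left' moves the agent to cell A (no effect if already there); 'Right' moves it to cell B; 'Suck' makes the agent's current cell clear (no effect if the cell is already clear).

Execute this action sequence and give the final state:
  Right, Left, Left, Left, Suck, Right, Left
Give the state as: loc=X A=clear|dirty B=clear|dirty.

loc=A A=clear B=dirty

t=1 Right ⇒ loc=B A=dirty B=dirty
t=2 Left ⇒ loc=A A=dirty B=dirty
t=3 Left ⇒ loc=A A=dirty B=dirty
t=4 Left ⇒ loc=A A=dirty B=dirty
t=5 Suck ⇒ loc=A A=clear B=dirty
t=6 Right ⇒ loc=B A=clear B=dirty
t=7 Left ⇒ loc=A A=clear B=dirty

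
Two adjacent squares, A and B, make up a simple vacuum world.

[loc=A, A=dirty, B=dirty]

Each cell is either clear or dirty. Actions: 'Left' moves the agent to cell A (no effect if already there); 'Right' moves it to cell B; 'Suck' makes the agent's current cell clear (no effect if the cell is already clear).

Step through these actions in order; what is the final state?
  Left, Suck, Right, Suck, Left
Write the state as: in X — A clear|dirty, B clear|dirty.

t=1 Left ⇒ in A — A dirty, B dirty
t=2 Suck ⇒ in A — A clear, B dirty
t=3 Right ⇒ in B — A clear, B dirty
t=4 Suck ⇒ in B — A clear, B clear
t=5 Left ⇒ in A — A clear, B clear

in A — A clear, B clear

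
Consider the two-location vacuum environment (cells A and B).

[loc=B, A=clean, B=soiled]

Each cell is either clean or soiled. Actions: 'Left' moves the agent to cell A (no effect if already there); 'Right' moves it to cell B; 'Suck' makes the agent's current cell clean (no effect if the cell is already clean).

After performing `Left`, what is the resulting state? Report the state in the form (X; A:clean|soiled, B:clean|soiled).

start: (B; A:clean, B:soiled)
t=1 Left ⇒ (A; A:clean, B:soiled)

(A; A:clean, B:soiled)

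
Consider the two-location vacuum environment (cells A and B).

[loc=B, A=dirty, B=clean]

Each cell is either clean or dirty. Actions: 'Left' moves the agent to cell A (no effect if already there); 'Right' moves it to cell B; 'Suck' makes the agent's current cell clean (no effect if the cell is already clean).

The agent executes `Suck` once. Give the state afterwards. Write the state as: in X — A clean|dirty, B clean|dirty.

in B — A dirty, B clean

start: in B — A dirty, B clean
[1] after Suck: in B — A dirty, B clean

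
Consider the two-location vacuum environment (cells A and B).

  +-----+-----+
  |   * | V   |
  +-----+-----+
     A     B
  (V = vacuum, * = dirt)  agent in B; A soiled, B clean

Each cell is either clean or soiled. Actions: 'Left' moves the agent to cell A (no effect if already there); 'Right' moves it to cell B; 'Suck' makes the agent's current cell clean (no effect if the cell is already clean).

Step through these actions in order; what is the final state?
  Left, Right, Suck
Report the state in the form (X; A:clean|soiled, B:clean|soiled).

t=1 Left ⇒ (A; A:soiled, B:clean)
t=2 Right ⇒ (B; A:soiled, B:clean)
t=3 Suck ⇒ (B; A:soiled, B:clean)

(B; A:soiled, B:clean)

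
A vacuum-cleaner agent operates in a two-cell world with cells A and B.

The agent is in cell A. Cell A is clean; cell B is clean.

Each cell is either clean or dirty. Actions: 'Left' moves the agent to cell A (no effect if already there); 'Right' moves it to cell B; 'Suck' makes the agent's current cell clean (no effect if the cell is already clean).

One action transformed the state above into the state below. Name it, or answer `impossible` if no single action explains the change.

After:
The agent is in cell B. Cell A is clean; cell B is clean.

Right

try  Left: in A — A clean, B clean
try Right: in B — A clean, B clean  ← match
try  Suck: in A — A clean, B clean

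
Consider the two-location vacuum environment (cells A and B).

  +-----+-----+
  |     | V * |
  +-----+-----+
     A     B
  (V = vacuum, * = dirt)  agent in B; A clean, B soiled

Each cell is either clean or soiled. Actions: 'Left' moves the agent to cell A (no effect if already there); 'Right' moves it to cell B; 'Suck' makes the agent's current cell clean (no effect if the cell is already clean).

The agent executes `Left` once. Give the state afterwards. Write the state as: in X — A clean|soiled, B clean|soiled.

start: in B — A clean, B soiled
t=1 Left ⇒ in A — A clean, B soiled

in A — A clean, B soiled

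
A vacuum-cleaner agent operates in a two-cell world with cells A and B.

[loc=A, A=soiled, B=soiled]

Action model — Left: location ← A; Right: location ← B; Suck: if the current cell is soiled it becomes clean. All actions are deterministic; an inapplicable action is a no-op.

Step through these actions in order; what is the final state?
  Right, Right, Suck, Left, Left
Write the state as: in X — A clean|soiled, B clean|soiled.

in A — A soiled, B clean

[1] after Right: in B — A soiled, B soiled
[2] after Right: in B — A soiled, B soiled
[3] after Suck: in B — A soiled, B clean
[4] after Left: in A — A soiled, B clean
[5] after Left: in A — A soiled, B clean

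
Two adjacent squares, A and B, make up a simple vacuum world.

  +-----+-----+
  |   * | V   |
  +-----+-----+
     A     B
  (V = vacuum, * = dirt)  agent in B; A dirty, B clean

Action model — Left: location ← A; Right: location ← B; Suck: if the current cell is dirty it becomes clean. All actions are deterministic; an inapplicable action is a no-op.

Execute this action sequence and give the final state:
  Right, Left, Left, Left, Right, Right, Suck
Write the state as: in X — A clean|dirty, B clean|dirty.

1) do Right; now in B — A dirty, B clean
2) do Left; now in A — A dirty, B clean
3) do Left; now in A — A dirty, B clean
4) do Left; now in A — A dirty, B clean
5) do Right; now in B — A dirty, B clean
6) do Right; now in B — A dirty, B clean
7) do Suck; now in B — A dirty, B clean

in B — A dirty, B clean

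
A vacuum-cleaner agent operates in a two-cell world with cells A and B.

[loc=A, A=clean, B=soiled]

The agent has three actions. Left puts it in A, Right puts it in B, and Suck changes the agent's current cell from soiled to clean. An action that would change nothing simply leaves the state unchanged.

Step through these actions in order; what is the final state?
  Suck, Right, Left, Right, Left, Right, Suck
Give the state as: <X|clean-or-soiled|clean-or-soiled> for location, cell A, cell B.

step 1/7 (Suck): <A|clean|soiled>
step 2/7 (Right): <B|clean|soiled>
step 3/7 (Left): <A|clean|soiled>
step 4/7 (Right): <B|clean|soiled>
step 5/7 (Left): <A|clean|soiled>
step 6/7 (Right): <B|clean|soiled>
step 7/7 (Suck): <B|clean|clean>

<B|clean|clean>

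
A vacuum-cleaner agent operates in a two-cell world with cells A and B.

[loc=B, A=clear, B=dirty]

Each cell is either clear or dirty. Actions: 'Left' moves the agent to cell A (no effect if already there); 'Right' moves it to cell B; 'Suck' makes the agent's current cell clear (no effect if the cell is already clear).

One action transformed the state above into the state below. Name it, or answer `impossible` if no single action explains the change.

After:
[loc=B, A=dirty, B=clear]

try  Left: in A — A clear, B dirty
try Right: in B — A clear, B dirty
try  Suck: in B — A clear, B clear
no single action produces the after-state

impossible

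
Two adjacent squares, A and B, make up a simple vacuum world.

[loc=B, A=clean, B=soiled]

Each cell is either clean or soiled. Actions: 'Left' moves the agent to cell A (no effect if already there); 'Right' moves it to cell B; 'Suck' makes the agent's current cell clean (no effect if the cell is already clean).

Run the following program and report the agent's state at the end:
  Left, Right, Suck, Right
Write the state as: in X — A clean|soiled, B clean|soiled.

t=1 Left ⇒ in A — A clean, B soiled
t=2 Right ⇒ in B — A clean, B soiled
t=3 Suck ⇒ in B — A clean, B clean
t=4 Right ⇒ in B — A clean, B clean

in B — A clean, B clean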